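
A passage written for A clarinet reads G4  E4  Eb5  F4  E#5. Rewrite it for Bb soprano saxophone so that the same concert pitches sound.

F#4 D#4 D5 E4 D##5

First find concert pitch: the A clarinet sounds a minor third below written, so G4 E4 Eb5 F4 E#5 sounds E4 C#4 C5 D4 C##5.
Then write for Bb soprano saxophone: it sounds a major second below written, so the part must be a major second above concert.
E4 → F#4
C#4 → D#4
C5 → D5
D4 → E4
C##5 → D##5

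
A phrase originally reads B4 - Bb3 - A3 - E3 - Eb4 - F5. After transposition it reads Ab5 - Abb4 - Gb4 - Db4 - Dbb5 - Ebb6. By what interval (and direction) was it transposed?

up a diminished seventh

From B4 to Ab5 is 7 letter names — a seventh of some quality.
B4 to Ab5 is 9 semitones, which makes it a diminished seventh; the second version is higher, so the direction is up.
Checking another pair — F5 → Ebb6 — gives the same interval.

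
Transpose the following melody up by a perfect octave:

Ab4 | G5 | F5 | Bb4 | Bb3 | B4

Ab4 -> Ab5
G5 -> G6
F5 -> F6
Bb4 -> Bb5
Bb3 -> Bb4
B4 -> B5

Ab5 G6 F6 Bb5 Bb4 B5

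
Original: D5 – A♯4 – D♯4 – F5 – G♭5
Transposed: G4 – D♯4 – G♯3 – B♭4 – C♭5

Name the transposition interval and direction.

down a perfect fifth

From D5 to G4 is 5 letter names — a fifth of some quality.
G4 to D5 is 7 semitones, which makes it a perfect fifth; the second version is lower, so the direction is down.
Checking another pair — Gb5 → Cb5 — gives the same interval.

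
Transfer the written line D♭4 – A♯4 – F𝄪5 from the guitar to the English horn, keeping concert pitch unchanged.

First find concert pitch: the guitar sounds a perfect octave below written, so D♭4 A♯4 F𝄪5 sounds Db3 A#3 F##4.
Then write for English horn: it sounds a perfect fifth below written, so the part must be a perfect fifth above concert.
Db3 → Ab3
A#3 → E#4
F##4 → C##5

Ab3 E#4 C##5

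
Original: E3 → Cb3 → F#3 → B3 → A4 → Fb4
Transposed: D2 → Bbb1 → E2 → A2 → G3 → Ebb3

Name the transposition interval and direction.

Take the first pair: E3 → D2. E to D spans 9 letter names, so the interval is some kind of ninth.
D2 to E3 is 14 semitones, which makes it a major ninth; the second version is lower, so the direction is down.
Checking another pair — Fb4 → Ebb3 — gives the same interval.

down a major ninth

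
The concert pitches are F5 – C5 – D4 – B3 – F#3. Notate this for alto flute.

Written C4 sounds as G3 on the alto flute, so concert pitches are written a perfect fourth up.
F5 to Bb5
C5 to F5
D4 to G4
B3 to E4
F#3 to B3

Bb5 F5 G4 E4 B3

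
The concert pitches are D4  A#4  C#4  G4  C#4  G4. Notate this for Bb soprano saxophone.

E4 B#4 D#4 A4 D#4 A4

The Bb soprano saxophone sounds a major second below written, so the written part must be a major second above concert — transpose each note up.
D4 to E4
A#4 to B#4
C#4 to D#4
G4 to A4
C#4 to D#4
G4 to A4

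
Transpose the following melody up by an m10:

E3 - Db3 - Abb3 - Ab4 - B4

E3 gives G4
Db3 gives Fb4
Abb3 gives Cbb5
Ab4 gives Cb6
B4 gives D6

G4 Fb4 Cbb5 Cb6 D6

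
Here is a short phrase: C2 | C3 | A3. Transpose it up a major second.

D2 D3 B3

A major second up from C2 gives D2.
A major second up from C3 gives D3.
A3 up a major second is B3.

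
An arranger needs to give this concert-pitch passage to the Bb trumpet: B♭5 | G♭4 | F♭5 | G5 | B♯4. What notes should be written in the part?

C6 Ab4 Gb5 A5 C##5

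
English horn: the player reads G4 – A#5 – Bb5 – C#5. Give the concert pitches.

The English horn sounds a perfect fifth below written, so transpose each written note down a perfect fifth.
G4 to C4
A#5 to D#5
Bb5 to Eb5
C#5 to F#4

C4 D#5 Eb5 F#4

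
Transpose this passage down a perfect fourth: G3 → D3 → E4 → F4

G3 -> D3
D3 -> A2
E4 -> B3
F4 -> C4

D3 A2 B3 C4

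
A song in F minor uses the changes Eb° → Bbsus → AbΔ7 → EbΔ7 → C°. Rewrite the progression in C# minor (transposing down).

F minor down to C# minor is a diminished fourth; each chord root moves by that interval while the quality stays the same.
Eb°: root Eb down a diminished fourth → B, giving B°.
Bbsus: root Bb down a diminished fourth → F#, giving F#sus.
AbΔ7: root Ab down a diminished fourth → E, giving EΔ7.
EbΔ7: root Eb down a diminished fourth → B, giving BΔ7.
C°: root C down a diminished fourth → G#, giving G#°.

B° F#sus EΔ7 BΔ7 G#°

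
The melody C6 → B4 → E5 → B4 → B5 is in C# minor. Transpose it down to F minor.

Fb5 Eb4 Ab4 Eb4 Eb5

From C# down to F is an augmented fifth; apply that to each pitch.
C6 gives Fb5
B4 gives Eb4
E5 gives Ab4
B4 gives Eb4
B5 gives Eb5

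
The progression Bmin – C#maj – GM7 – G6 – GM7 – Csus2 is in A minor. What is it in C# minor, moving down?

D#min E#maj BM7 B6 BM7 Esus2

A minor down to C# minor is a minor sixth; each chord root moves by that interval while the quality stays the same.
Bmin: root B down a minor sixth → D#, giving D#min.
C#maj: root C# down a minor sixth → E#, giving E#maj.
GM7: root G down a minor sixth → B, giving BM7.
G6: root G down a minor sixth → B, giving B6.
GM7: root G down a minor sixth → B, giving BM7.
Csus2: root C down a minor sixth → E, giving Esus2.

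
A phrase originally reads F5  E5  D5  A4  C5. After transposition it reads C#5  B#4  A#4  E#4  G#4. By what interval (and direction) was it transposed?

Take the first pair: F5 → C#5. F to C spans 4 letter names, so the interval is some kind of fourth.
C#5 to F5 is 4 semitones, which makes it a diminished fourth; the second version is lower, so the direction is down.
Checking another pair — C5 → G#4 — gives the same interval.

down a diminished fourth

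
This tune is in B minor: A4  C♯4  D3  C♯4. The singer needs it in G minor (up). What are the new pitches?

F5 A4 Bb3 A4

From B up to G is a minor sixth; apply that to each pitch.
A4 gives F5
C#4 gives A4
D3 gives Bb3
C#4 gives A4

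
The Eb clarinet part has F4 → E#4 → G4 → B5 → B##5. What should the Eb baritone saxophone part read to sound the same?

F6 E#6 G6 B7 B##7

First find concert pitch: the Eb clarinet sounds a minor third above written, so F4 E#4 G4 B5 B##5 sounds Ab4 G#4 Bb4 D6 D##6.
Then write for Eb baritone saxophone: it sounds a major thirteenth below written, so the part must be a major thirteenth above concert.
Ab4 → F6
G#4 → E#6
Bb4 → G6
D6 → B7
D##6 → B##7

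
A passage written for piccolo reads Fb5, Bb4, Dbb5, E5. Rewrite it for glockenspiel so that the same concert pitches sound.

Fb4 Bb3 Dbb4 E4

First find concert pitch: the piccolo sounds a perfect octave above written, so Fb5 Bb4 Dbb5 E5 sounds Fb6 Bb5 Dbb6 E6.
Then write for glockenspiel: it sounds a perfect fifteenth above written, so the part must be a perfect fifteenth below concert.
Fb6 → Fb4
Bb5 → Bb3
Dbb6 → Dbb4
E6 → E4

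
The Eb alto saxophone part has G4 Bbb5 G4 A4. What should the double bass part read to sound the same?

Bb4 Dbb6 Bb4 C5

First find concert pitch: the Eb alto saxophone sounds a major sixth below written, so G4 Bbb5 G4 A4 sounds Bb3 Dbb5 Bb3 C4.
Then write for double bass: it sounds a perfect octave below written, so the part must be a perfect octave above concert.
Bb3 → Bb4
Dbb5 → Dbb6
Bb3 → Bb4
C4 → C5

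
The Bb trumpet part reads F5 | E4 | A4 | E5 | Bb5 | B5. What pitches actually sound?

The Bb trumpet sounds a major second below written, so transpose each written note down a major second.
F5 -> Eb5
E4 -> D4
A4 -> G4
E5 -> D5
Bb5 -> Ab5
B5 -> A5

Eb5 D4 G4 D5 Ab5 A5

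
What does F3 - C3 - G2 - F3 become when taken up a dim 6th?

Dbb4 Abb3 Ebb3 Dbb4

F3: a sixth up reaches D, and 7 semitones makes it Dbb4.
A diminished sixth up from C3 gives Abb3.
G2: a sixth up reaches E, and 7 semitones makes it Ebb3.
A diminished sixth up from F3 gives Dbb4.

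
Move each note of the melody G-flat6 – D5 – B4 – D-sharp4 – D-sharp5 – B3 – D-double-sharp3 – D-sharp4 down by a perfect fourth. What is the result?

A perfect fourth down from Gb6 gives Db6.
D5: a fourth down reaches A, and 5 semitones makes it A4.
B4: a fourth down reaches F, and 5 semitones makes it F#4.
A perfect fourth down from D#4 gives A#3.
D#5: a fourth down reaches A, and 5 semitones makes it A#4.
B3: a fourth down reaches F, and 5 semitones makes it F#3.
D##3: a fourth down reaches A, and 5 semitones makes it A##2.
D#4: a fourth down reaches A, and 5 semitones makes it A#3.

Db6 A4 F#4 A#3 A#4 F#3 A##2 A#3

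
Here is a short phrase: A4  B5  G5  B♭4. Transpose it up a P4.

D5 E6 C6 Eb5

A4: a fourth up reaches D, and 5 semitones makes it D5.
A perfect fourth up from B5 gives E6.
A perfect fourth up from G5 gives C6.
Bb4 up a perfect fourth is Eb5.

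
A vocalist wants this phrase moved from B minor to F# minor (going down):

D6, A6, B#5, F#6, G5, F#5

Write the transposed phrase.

From B down to F# is a perfect fourth; apply that to each pitch.
D6 → A5
A6 → E6
B#5 → F##5
F#6 → C#6
G5 → D5
F#5 → C#5

A5 E6 F##5 C#6 D5 C#5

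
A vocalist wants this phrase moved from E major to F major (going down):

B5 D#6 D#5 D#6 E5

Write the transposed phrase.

C5 E5 E4 E5 F4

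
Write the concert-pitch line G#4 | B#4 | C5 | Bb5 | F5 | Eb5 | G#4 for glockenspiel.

The glockenspiel sounds a perfect fifteenth above written, so the written part must be a perfect fifteenth below concert — transpose each note down.
G#4 to G#2
B#4 to B#2
C5 to C3
Bb5 to Bb3
F5 to F3
Eb5 to Eb3
G#4 to G#2

G#2 B#2 C3 Bb3 F3 Eb3 G#2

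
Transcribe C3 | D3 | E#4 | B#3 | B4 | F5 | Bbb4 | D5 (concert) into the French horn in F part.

The French horn in F sounds a perfect fifth below written, so the written part must be a perfect fifth above concert — transpose each note up.
C3 → G3
D3 → A3
E#4 → B#4
B#3 → F##4
B4 → F#5
F5 → C6
Bbb4 → Fb5
D5 → A5

G3 A3 B#4 F##4 F#5 C6 Fb5 A5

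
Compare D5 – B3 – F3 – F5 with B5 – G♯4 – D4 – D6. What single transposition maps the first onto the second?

up a major sixth

From D5 to B5 is 6 letter names — a sixth of some quality.
D5 to B5 is 9 semitones, which makes it a major sixth; the second version is higher, so the direction is up.
Checking another pair — F5 → D6 — gives the same interval.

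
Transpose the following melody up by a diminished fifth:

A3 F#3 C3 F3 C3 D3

Eb4 C4 Gb3 Cb4 Gb3 Ab3

A3 becomes Eb4
F#3 becomes C4
C3 becomes Gb3
F3 becomes Cb4
C3 becomes Gb3
D3 becomes Ab3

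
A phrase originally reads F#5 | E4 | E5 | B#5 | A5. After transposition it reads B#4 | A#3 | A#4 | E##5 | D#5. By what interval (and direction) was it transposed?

From F#5 to B#4 is 5 letter names — a fifth of some quality.
B#4 to F#5 is 6 semitones, which makes it a diminished fifth; the second version is lower, so the direction is down.
Checking another pair — A5 → D#5 — gives the same interval.

down a diminished fifth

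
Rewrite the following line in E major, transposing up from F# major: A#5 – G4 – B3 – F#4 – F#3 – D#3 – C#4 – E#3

G#6 F5 A4 E5 E4 C#4 B4 D#4

From F# up to E is a minor seventh; apply that to each pitch.
A#5 → G#6
G4 → F5
B3 → A4
F#4 → E5
F#3 → E4
D#3 → C#4
C#4 → B4
E#3 → D#4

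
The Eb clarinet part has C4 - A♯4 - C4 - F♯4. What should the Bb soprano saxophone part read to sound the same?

First find concert pitch: the Eb clarinet sounds a minor third above written, so C4 A♯4 C4 F♯4 sounds Eb4 C#5 Eb4 A4.
Then write for Bb soprano saxophone: it sounds a major second below written, so the part must be a major second above concert.
Eb4 → F4
C#5 → D#5
Eb4 → F4
A4 → B4

F4 D#5 F4 B4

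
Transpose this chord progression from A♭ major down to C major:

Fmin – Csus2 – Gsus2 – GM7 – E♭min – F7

A♭ major down to C major is a minor sixth; each chord root moves by that interval while the quality stays the same.
Fmin: root F down a minor sixth → A, giving Amin.
Csus2: root C down a minor sixth → E, giving Esus2.
Gsus2: root G down a minor sixth → B, giving Bsus2.
GM7: root G down a minor sixth → B, giving BM7.
E♭min: root E♭ down a minor sixth → G, giving Gmin.
F7: root F down a minor sixth → A, giving A7.

Amin Esus2 Bsus2 BM7 Gmin A7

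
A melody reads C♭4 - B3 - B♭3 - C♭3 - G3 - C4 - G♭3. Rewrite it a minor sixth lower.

Eb3 D#3 D3 Eb2 B2 E3 Bb2

Cb4 becomes Eb3
B3 becomes D#3
Bb3 becomes D3
Cb3 becomes Eb2
G3 becomes B2
C4 becomes E3
Gb3 becomes Bb2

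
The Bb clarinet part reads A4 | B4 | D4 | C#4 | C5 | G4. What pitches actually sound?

G4 A4 C4 B3 Bb4 F4

Written C4 on the Bb clarinet sounds as Bb3, a major second lower; apply that shift to every note.
A4 to G4
B4 to A4
D4 to C4
C#4 to B3
C5 to Bb4
G4 to F4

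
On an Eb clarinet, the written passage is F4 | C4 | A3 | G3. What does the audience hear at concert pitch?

Ab4 Eb4 C4 Bb3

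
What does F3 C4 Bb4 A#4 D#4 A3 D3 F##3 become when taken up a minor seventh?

Eb4 Bb4 Ab5 G#5 C#5 G4 C4 E#4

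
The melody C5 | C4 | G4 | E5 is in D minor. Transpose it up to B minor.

From D up to B is a major sixth; apply that to each pitch.
C5 becomes A5
C4 becomes A4
G4 becomes E5
E5 becomes C#6

A5 A4 E5 C#6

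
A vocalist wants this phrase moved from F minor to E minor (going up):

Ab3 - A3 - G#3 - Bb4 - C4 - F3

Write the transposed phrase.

G4 G#4 F##4 A5 B4 E4

From F up to E is a major seventh; apply that to each pitch.
Ab3 becomes G4
A3 becomes G#4
G#3 becomes F##4
Bb4 becomes A5
C4 becomes B4
F3 becomes E4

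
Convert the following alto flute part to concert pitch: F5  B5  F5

C5 F#5 C5

The alto flute sounds a perfect fourth below written, so transpose each written note down a perfect fourth.
F5 becomes C5
B5 becomes F#5
F5 becomes C5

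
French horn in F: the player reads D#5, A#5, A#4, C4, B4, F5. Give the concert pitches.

G#4 D#5 D#4 F3 E4 Bb4

The French horn in F sounds a perfect fifth below written, so transpose each written note down a perfect fifth.
D#5 → G#4
A#5 → D#5
A#4 → D#4
C4 → F3
B4 → E4
F5 → Bb4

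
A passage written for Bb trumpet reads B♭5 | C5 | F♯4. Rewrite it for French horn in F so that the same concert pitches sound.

Eb6 F5 B4

First find concert pitch: the Bb trumpet sounds a major second below written, so B♭5 C5 F♯4 sounds Ab5 Bb4 E4.
Then write for French horn in F: it sounds a perfect fifth below written, so the part must be a perfect fifth above concert.
Ab5 → Eb6
Bb4 → F5
E4 → B4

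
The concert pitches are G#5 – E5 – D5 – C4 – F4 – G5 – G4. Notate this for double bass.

The double bass sounds a perfect octave below written, so the written part must be a perfect octave above concert — transpose each note up.
G#5 to G#6
E5 to E6
D5 to D6
C4 to C5
F4 to F5
G5 to G6
G4 to G5

G#6 E6 D6 C5 F5 G6 G5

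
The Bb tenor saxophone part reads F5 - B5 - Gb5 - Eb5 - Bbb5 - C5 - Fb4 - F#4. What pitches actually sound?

Written C4 on the Bb tenor saxophone sounds as Bb2, a major ninth lower; apply that shift to every note.
F5 becomes Eb4
B5 becomes A4
Gb5 becomes Fb4
Eb5 becomes Db4
Bbb5 becomes Abb4
C5 becomes Bb3
Fb4 becomes Ebb3
F#4 becomes E3

Eb4 A4 Fb4 Db4 Abb4 Bb3 Ebb3 E3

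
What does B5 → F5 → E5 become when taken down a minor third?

A minor third down from B5 gives G#5.
F5 down a minor third is D5.
A minor third down from E5 gives C#5.

G#5 D5 C#5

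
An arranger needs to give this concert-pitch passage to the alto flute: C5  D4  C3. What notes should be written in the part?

The alto flute sounds a perfect fourth below written, so the written part must be a perfect fourth above concert — transpose each note up.
C5 -> F5
D4 -> G4
C3 -> F3

F5 G4 F3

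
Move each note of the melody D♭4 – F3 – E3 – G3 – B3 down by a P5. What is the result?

Db4 down a perfect fifth is Gb3.
F3: a fifth down reaches B, and 7 semitones makes it Bb2.
E3 down a perfect fifth is A2.
G3: a fifth down reaches C, and 7 semitones makes it C3.
B3: a fifth down reaches E, and 7 semitones makes it E3.

Gb3 Bb2 A2 C3 E3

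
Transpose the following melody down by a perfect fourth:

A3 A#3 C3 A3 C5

A3: a fourth down reaches E, and 5 semitones makes it E3.
A perfect fourth down from A#3 gives E#3.
C3: a fourth down reaches G, and 5 semitones makes it G2.
A perfect fourth down from A3 gives E3.
C5 down a perfect fourth is G4.

E3 E#3 G2 E3 G4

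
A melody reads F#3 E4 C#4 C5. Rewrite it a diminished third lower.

F#3 to D##3
E4 to C##4
C#4 to A##3
C5 to A#4

D##3 C##4 A##3 A#4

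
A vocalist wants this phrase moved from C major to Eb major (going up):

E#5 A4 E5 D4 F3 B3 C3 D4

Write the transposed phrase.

G#5 C5 G5 F4 Ab3 D4 Eb3 F4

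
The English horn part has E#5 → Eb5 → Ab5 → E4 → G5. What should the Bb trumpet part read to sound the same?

B#4 Bb4 Eb5 B3 D5

First find concert pitch: the English horn sounds a perfect fifth below written, so E#5 Eb5 Ab5 E4 G5 sounds A#4 Ab4 Db5 A3 C5.
Then write for Bb trumpet: it sounds a major second below written, so the part must be a major second above concert.
A#4 → B#4
Ab4 → Bb4
Db5 → Eb5
A3 → B3
C5 → D5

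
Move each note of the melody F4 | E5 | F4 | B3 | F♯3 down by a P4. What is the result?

A perfect fourth down from F4 gives C4.
E5: a fourth down reaches B, and 5 semitones makes it B4.
F4: a fourth down reaches C, and 5 semitones makes it C4.
B3: a fourth down reaches F, and 5 semitones makes it F#3.
F#3: a fourth down reaches C, and 5 semitones makes it C#3.

C4 B4 C4 F#3 C#3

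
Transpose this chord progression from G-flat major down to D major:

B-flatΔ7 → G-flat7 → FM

G-flat major down to D major is a diminished fourth; each chord root moves by that interval while the quality stays the same.
B-flatΔ7: root B-flat down a diminished fourth → F#, giving F#Δ7.
G-flat7: root G-flat down a diminished fourth → D, giving D7.
FM: root F down a diminished fourth → C#, giving C#M.

F#Δ7 D7 C#M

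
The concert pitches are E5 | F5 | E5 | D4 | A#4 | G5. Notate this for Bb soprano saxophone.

F#5 G5 F#5 E4 B#4 A5

The Bb soprano saxophone sounds a major second below written, so the written part must be a major second above concert — transpose each note up.
E5 gives F#5
F5 gives G5
E5 gives F#5
D4 gives E4
A#4 gives B#4
G5 gives A5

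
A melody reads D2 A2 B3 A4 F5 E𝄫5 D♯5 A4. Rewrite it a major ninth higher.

E3 B3 C#5 B5 G6 Fb6 E#6 B5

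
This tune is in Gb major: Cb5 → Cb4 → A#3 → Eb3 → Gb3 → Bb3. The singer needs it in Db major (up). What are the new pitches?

Gb5 Gb4 E#4 Bb3 Db4 F4

Gb major to Db major up is a perfect fifth, so every note moves up by that interval.
Cb5 to Gb5
Cb4 to Gb4
A#3 to E#4
Eb3 to Bb3
Gb3 to Db4
Bb3 to F4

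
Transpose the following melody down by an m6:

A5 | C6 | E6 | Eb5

C#5 E5 G#5 G4

A minor sixth down from A5 gives C#5.
C6: a sixth down reaches E, and 8 semitones makes it E5.
E6: a sixth down reaches G, and 8 semitones makes it G#5.
Eb5 down a minor sixth is G4.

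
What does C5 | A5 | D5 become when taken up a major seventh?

C5 up a major seventh is B5.
A major seventh up from A5 gives G#6.
D5: a seventh up reaches C, and 11 semitones makes it C#6.

B5 G#6 C#6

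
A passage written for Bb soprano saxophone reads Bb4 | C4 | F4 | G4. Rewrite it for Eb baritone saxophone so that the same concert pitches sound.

F6 G5 C6 D6

First find concert pitch: the Bb soprano saxophone sounds a major second below written, so Bb4 C4 F4 G4 sounds Ab4 Bb3 Eb4 F4.
Then write for Eb baritone saxophone: it sounds a major thirteenth below written, so the part must be a major thirteenth above concert.
Ab4 → F6
Bb3 → G5
Eb4 → C6
F4 → D6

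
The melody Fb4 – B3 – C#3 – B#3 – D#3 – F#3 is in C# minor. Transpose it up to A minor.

Dbb5 G4 A3 G#4 B3 D4

C# minor to A minor up is a minor sixth, so every note moves up by that interval.
Fb4 becomes Dbb5
B3 becomes G4
C#3 becomes A3
B#3 becomes G#4
D#3 becomes B3
F#3 becomes D4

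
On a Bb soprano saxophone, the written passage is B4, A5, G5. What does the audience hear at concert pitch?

Written C4 on the Bb soprano saxophone sounds as Bb3, a major second lower; apply that shift to every note.
B4 becomes A4
A5 becomes G5
G5 becomes F5

A4 G5 F5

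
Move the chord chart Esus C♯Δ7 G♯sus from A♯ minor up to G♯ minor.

Dsus BΔ7 F#sus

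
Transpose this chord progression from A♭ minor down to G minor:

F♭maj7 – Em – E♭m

A♭ minor down to G minor is a minor second; each chord root moves by that interval while the quality stays the same.
F♭maj7: root F♭ down a minor second → Eb, giving Ebmaj7.
Em: root E down a minor second → D#, giving D#m.
E♭m: root E♭ down a minor second → D, giving Dm.

Ebmaj7 D#m Dm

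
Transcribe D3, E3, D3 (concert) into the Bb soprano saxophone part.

E3 F#3 E3

Written C4 sounds as Bb3 on the Bb soprano saxophone, so concert pitches are written a major second up.
D3 -> E3
E3 -> F#3
D3 -> E3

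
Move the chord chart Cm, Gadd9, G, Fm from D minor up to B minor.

Am Eadd9 E Dm

D minor up to B minor is a major sixth; each chord root moves by that interval while the quality stays the same.
Cm: root C up a major sixth → A, giving Am.
Gadd9: root G up a major sixth → E, giving Eadd9.
G: root G up a major sixth → E, giving E.
Fm: root F up a major sixth → D, giving Dm.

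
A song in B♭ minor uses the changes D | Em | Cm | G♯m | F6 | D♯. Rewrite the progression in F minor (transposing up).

A Bm Gm D#m C6 A#

B♭ minor up to F minor is a perfect fifth; each chord root moves by that interval while the quality stays the same.
D: root D up a perfect fifth → A, giving A.
Em: root E up a perfect fifth → B, giving Bm.
Cm: root C up a perfect fifth → G, giving Gm.
G♯m: root G♯ up a perfect fifth → D#, giving D#m.
F6: root F up a perfect fifth → C, giving C6.
D♯: root D♯ up a perfect fifth → A#, giving A#.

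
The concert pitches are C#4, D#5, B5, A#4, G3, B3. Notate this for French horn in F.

G#4 A#5 F#6 E#5 D4 F#4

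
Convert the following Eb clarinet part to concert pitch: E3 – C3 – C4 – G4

Written C4 on the Eb clarinet sounds as Eb4, a minor third higher; apply that shift to every note.
E3 -> G3
C3 -> Eb3
C4 -> Eb4
G4 -> Bb4

G3 Eb3 Eb4 Bb4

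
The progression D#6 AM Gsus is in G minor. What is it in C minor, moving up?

G#6 DM Csus

G minor up to C minor is a perfect fourth; each chord root moves by that interval while the quality stays the same.
D#6: root D# up a perfect fourth → G#, giving G#6.
AM: root A up a perfect fourth → D, giving DM.
Gsus: root G up a perfect fourth → C, giving Csus.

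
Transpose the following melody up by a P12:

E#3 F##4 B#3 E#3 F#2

B#4 C##6 F##5 B#4 C#4

E#3: a twelfth up reaches B, and 19 semitones makes it B#4.
A perfect twelfth up from F##4 gives C##6.
A perfect twelfth up from B#3 gives F##5.
E#3 up a perfect twelfth is B#4.
A perfect twelfth up from F#2 gives C#4.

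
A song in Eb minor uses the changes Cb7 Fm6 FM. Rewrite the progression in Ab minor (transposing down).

Eb minor down to Ab minor is a perfect fifth; each chord root moves by that interval while the quality stays the same.
Cb7: root Cb down a perfect fifth → Fb, giving Fb7.
Fm6: root F down a perfect fifth → Bb, giving Bbm6.
FM: root F down a perfect fifth → Bb, giving BbM.

Fb7 Bbm6 BbM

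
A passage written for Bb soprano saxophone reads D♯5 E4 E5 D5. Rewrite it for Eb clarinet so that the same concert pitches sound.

First find concert pitch: the Bb soprano saxophone sounds a major second below written, so D♯5 E4 E5 D5 sounds C#5 D4 D5 C5.
Then write for Eb clarinet: it sounds a minor third above written, so the part must be a minor third below concert.
C#5 → A#4
D4 → B3
D5 → B4
C5 → A4

A#4 B3 B4 A4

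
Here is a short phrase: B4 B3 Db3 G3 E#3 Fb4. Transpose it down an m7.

B4 becomes C#4
B3 becomes C#3
Db3 becomes Eb2
G3 becomes A2
E#3 becomes F##2
Fb4 becomes Gb3

C#4 C#3 Eb2 A2 F##2 Gb3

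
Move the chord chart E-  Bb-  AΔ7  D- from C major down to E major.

G#- D- C#Δ7 F#-

C major down to E major is a minor sixth; each chord root moves by that interval while the quality stays the same.
E-: root E down a minor sixth → G#, giving G#-.
Bb-: root Bb down a minor sixth → D, giving D-.
AΔ7: root A down a minor sixth → C#, giving C#Δ7.
D-: root D down a minor sixth → F#, giving F#-.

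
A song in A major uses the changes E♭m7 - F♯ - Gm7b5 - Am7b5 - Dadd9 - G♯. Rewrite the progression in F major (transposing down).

A major down to F major is a major third; each chord root moves by that interval while the quality stays the same.
E♭m7: root E♭ down a major third → Cb, giving Cbm7.
F♯: root F♯ down a major third → D, giving D.
Gm7b5: root G down a major third → Eb, giving Ebm7b5.
Am7b5: root A down a major third → F, giving Fm7b5.
Dadd9: root D down a major third → Bb, giving Bbadd9.
G♯: root G♯ down a major third → E, giving E.

Cbm7 D Ebm7b5 Fm7b5 Bbadd9 E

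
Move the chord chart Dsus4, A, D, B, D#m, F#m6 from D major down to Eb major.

D major down to Eb major is a major seventh; each chord root moves by that interval while the quality stays the same.
Dsus4: root D down a major seventh → Eb, giving Ebsus4.
A: root A down a major seventh → Bb, giving Bb.
D: root D down a major seventh → Eb, giving Eb.
B: root B down a major seventh → C, giving C.
D#m: root D# down a major seventh → E, giving Em.
F#m6: root F# down a major seventh → G, giving Gm6.

Ebsus4 Bb Eb C Em Gm6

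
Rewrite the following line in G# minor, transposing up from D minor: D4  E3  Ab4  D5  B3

G#4 A#3 D5 G#5 E#4

From D up to G# is an augmented fourth; apply that to each pitch.
D4 gives G#4
E3 gives A#3
Ab4 gives D5
D5 gives G#5
B3 gives E#4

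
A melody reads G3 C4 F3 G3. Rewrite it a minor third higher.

G3 up a minor third is Bb3.
A minor third up from C4 gives Eb4.
F3 up a minor third is Ab3.
A minor third up from G3 gives Bb3.

Bb3 Eb4 Ab3 Bb3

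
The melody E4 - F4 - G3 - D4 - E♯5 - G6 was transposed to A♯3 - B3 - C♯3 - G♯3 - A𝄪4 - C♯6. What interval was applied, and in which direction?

down a diminished fifth

Take the first pair: E4 → A#3. E to A spans 5 letter names, so the interval is some kind of fifth.
A#3 to E4 is 6 semitones, which makes it a diminished fifth; the second version is lower, so the direction is down.
Checking another pair — G6 → C#6 — gives the same interval.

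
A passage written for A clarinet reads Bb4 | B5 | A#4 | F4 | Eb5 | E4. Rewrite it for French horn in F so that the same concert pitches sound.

First find concert pitch: the A clarinet sounds a minor third below written, so Bb4 B5 A#4 F4 Eb5 E4 sounds G4 G#5 F##4 D4 C5 C#4.
Then write for French horn in F: it sounds a perfect fifth below written, so the part must be a perfect fifth above concert.
G4 → D5
G#5 → D#6
F##4 → C##5
D4 → A4
C5 → G5
C#4 → G#4

D5 D#6 C##5 A4 G5 G#4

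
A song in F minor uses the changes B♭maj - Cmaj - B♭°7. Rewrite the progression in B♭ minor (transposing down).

Ebmaj Fmaj Eb°7

F minor down to B♭ minor is a perfect fifth; each chord root moves by that interval while the quality stays the same.
B♭maj: root B♭ down a perfect fifth → Eb, giving Ebmaj.
Cmaj: root C down a perfect fifth → F, giving Fmaj.
B♭°7: root B♭ down a perfect fifth → Eb, giving Eb°7.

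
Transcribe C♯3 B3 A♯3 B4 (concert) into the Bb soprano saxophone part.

Written C4 sounds as Bb3 on the Bb soprano saxophone, so concert pitches are written a major second up.
C#3 → D#3
B3 → C#4
A#3 → B#3
B4 → C#5

D#3 C#4 B#3 C#5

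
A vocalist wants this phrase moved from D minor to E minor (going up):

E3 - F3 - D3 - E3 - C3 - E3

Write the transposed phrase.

F#3 G3 E3 F#3 D3 F#3

D minor to E minor up is a major second, so every note moves up by that interval.
E3 to F#3
F3 to G3
D3 to E3
E3 to F#3
C3 to D3
E3 to F#3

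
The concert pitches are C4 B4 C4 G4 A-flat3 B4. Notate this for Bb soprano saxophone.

D4 C#5 D4 A4 Bb3 C#5

Written C4 sounds as Bb3 on the Bb soprano saxophone, so concert pitches are written a major second up.
C4 → D4
B4 → C#5
C4 → D4
G4 → A4
Ab3 → Bb3
B4 → C#5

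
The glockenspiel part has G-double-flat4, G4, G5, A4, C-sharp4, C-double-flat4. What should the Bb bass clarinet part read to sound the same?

Abb7 A7 A8 B7 D#7 Dbb7

First find concert pitch: the glockenspiel sounds a perfect fifteenth above written, so G-double-flat4 G4 G5 A4 C-sharp4 C-double-flat4 sounds Gbb6 G6 G7 A6 C#6 Cbb6.
Then write for Bb bass clarinet: it sounds a major ninth below written, so the part must be a major ninth above concert.
Gbb6 → Abb7
G6 → A7
G7 → A8
A6 → B7
C#6 → D#7
Cbb6 → Dbb7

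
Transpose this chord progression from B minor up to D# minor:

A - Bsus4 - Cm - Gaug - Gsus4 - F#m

C# D#sus4 Em Baug Bsus4 A#m

B minor up to D# minor is a major third; each chord root moves by that interval while the quality stays the same.
A: root A up a major third → C#, giving C#.
Bsus4: root B up a major third → D#, giving D#sus4.
Cm: root C up a major third → E, giving Em.
Gaug: root G up a major third → B, giving Baug.
Gsus4: root G up a major third → B, giving Bsus4.
F#m: root F# up a major third → A#, giving A#m.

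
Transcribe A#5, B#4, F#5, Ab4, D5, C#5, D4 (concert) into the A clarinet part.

Written C4 sounds as A3 on the A clarinet, so concert pitches are written a minor third up.
A#5 to C#6
B#4 to D#5
F#5 to A5
Ab4 to Cb5
D5 to F5
C#5 to E5
D4 to F4

C#6 D#5 A5 Cb5 F5 E5 F4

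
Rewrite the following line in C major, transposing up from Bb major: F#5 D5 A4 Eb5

From Bb up to C is a major second; apply that to each pitch.
F#5 to G#5
D5 to E5
A4 to B4
Eb5 to F5

G#5 E5 B4 F5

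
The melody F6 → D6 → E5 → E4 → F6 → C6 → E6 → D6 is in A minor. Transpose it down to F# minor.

A minor to F# minor down is a minor third, so every note moves down by that interval.
F6 gives D6
D6 gives B5
E5 gives C#5
E4 gives C#4
F6 gives D6
C6 gives A5
E6 gives C#6
D6 gives B5

D6 B5 C#5 C#4 D6 A5 C#6 B5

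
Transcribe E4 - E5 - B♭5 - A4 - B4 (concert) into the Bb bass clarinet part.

F#5 F#6 C7 B5 C#6

The Bb bass clarinet sounds a major ninth below written, so the written part must be a major ninth above concert — transpose each note up.
E4 becomes F#5
E5 becomes F#6
Bb5 becomes C7
A4 becomes B5
B4 becomes C#6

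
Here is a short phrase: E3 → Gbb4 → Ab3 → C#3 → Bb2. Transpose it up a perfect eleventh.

A4 Cbb6 Db5 F#4 Eb4

A perfect eleventh up from E3 gives A4.
A perfect eleventh up from Gbb4 gives Cbb6.
Ab3: an eleventh up reaches D, and 17 semitones makes it Db5.
C#3: an eleventh up reaches F, and 17 semitones makes it F#4.
Bb2 up a perfect eleventh is Eb4.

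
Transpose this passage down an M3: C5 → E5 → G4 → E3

C5 gives Ab4
E5 gives C5
G4 gives Eb4
E3 gives C3

Ab4 C5 Eb4 C3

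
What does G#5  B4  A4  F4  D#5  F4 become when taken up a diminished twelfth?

D7 F6 Eb6 Cb6 A6 Cb6

G#5 -> D7
B4 -> F6
A4 -> Eb6
F4 -> Cb6
D#5 -> A6
F4 -> Cb6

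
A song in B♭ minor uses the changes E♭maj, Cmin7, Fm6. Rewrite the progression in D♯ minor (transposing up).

G#maj E#min7 A#m6

B♭ minor up to D♯ minor is an augmented third; each chord root moves by that interval while the quality stays the same.
E♭maj: root E♭ up an augmented third → G#, giving G#maj.
Cmin7: root C up an augmented third → E#, giving E#min7.
Fm6: root F up an augmented third → A#, giving A#m6.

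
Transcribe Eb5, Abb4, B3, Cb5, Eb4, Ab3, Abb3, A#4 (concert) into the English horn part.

Bb5 Ebb5 F#4 Gb5 Bb4 Eb4 Ebb4 E#5

The English horn sounds a perfect fifth below written, so the written part must be a perfect fifth above concert — transpose each note up.
Eb5 -> Bb5
Abb4 -> Ebb5
B3 -> F#4
Cb5 -> Gb5
Eb4 -> Bb4
Ab3 -> Eb4
Abb3 -> Ebb4
A#4 -> E#5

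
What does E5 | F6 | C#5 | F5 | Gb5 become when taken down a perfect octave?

E5 down a perfect octave is E4.
F6 down a perfect octave is F5.
C#5 down a perfect octave is C#4.
A perfect octave down from F5 gives F4.
A perfect octave down from Gb5 gives Gb4.

E4 F5 C#4 F4 Gb4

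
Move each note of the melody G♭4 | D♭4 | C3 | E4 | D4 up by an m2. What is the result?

Gb4 gives Abb4
Db4 gives Ebb4
C3 gives Db3
E4 gives F4
D4 gives Eb4

Abb4 Ebb4 Db3 F4 Eb4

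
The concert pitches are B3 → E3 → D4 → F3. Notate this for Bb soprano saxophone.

C#4 F#3 E4 G3

Written C4 sounds as Bb3 on the Bb soprano saxophone, so concert pitches are written a major second up.
B3 to C#4
E3 to F#3
D4 to E4
F3 to G3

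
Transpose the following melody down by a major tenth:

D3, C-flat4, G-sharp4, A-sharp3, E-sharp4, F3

Bb1 Abb2 E3 F#2 C#3 Db2

D3 gives Bb1
Cb4 gives Abb2
G#4 gives E3
A#3 gives F#2
E#4 gives C#3
F3 gives Db2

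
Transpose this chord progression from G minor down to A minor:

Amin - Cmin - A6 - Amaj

G minor down to A minor is a minor seventh; each chord root moves by that interval while the quality stays the same.
Amin: root A down a minor seventh → B, giving Bmin.
Cmin: root C down a minor seventh → D, giving Dmin.
A6: root A down a minor seventh → B, giving B6.
Amaj: root A down a minor seventh → B, giving Bmaj.

Bmin Dmin B6 Bmaj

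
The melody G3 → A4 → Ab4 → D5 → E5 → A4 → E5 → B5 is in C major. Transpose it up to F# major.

C major to F# major up is an augmented fourth, so every note moves up by that interval.
G3 gives C#4
A4 gives D#5
Ab4 gives D5
D5 gives G#5
E5 gives A#5
A4 gives D#5
E5 gives A#5
B5 gives E#6

C#4 D#5 D5 G#5 A#5 D#5 A#5 E#6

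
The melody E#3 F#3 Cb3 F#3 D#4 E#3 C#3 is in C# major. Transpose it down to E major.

C# major to E major down is a major sixth, so every note moves down by that interval.
E#3 becomes G#2
F#3 becomes A2
Cb3 becomes Ebb2
F#3 becomes A2
D#4 becomes F#3
E#3 becomes G#2
C#3 becomes E2

G#2 A2 Ebb2 A2 F#3 G#2 E2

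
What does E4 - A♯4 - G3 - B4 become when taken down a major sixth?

G3 C#4 Bb2 D4

E4 down a major sixth is G3.
A major sixth down from A#4 gives C#4.
A major sixth down from G3 gives Bb2.
B4 down a major sixth is D4.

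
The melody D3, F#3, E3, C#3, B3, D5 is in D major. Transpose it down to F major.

F2 A2 G2 E2 D3 F4

From D down to F is a major sixth; apply that to each pitch.
D3 gives F2
F#3 gives A2
E3 gives G2
C#3 gives E2
B3 gives D3
D5 gives F4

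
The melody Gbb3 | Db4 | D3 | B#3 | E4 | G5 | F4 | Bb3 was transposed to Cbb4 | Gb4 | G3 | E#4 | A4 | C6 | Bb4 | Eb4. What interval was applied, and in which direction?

Take the first pair: Gbb3 → Cbb4. G to C spans 4 letter names, so the interval is some kind of fourth.
Gbb3 to Cbb4 is 5 semitones, which makes it a perfect fourth; the second version is higher, so the direction is up.
Checking another pair — Bb3 → Eb4 — gives the same interval.

up a perfect fourth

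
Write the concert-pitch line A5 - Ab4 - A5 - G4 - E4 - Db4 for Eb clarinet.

F#5 F4 F#5 E4 C#4 Bb3

The Eb clarinet sounds a minor third above written, so the written part must be a minor third below concert — transpose each note down.
A5 becomes F#5
Ab4 becomes F4
A5 becomes F#5
G4 becomes E4
E4 becomes C#4
Db4 becomes Bb3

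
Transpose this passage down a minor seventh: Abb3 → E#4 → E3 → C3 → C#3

Bbb2 F##3 F#2 D2 D#2

Abb3 gives Bbb2
E#4 gives F##3
E3 gives F#2
C3 gives D2
C#3 gives D#2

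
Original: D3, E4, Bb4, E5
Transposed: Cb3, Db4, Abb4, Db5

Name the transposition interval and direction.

down an augmented second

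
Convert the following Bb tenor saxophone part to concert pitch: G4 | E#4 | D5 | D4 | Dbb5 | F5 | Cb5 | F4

F3 D#3 C4 C3 Cbb4 Eb4 Bbb3 Eb3

The Bb tenor saxophone sounds a major ninth below written, so transpose each written note down a major ninth.
G4 → F3
E#4 → D#3
D5 → C4
D4 → C3
Dbb5 → Cbb4
F5 → Eb4
Cb5 → Bbb3
F4 → Eb3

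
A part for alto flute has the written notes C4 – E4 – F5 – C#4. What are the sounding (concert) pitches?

The alto flute sounds a perfect fourth below written, so transpose each written note down a perfect fourth.
C4 becomes G3
E4 becomes B3
F5 becomes C5
C#4 becomes G#3

G3 B3 C5 G#3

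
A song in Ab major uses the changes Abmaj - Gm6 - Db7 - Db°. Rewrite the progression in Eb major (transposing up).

Ab major up to Eb major is a perfect fifth; each chord root moves by that interval while the quality stays the same.
Abmaj: root Ab up a perfect fifth → Eb, giving Ebmaj.
Gm6: root G up a perfect fifth → D, giving Dm6.
Db7: root Db up a perfect fifth → Ab, giving Ab7.
Db°: root Db up a perfect fifth → Ab, giving Ab°.

Ebmaj Dm6 Ab7 Ab°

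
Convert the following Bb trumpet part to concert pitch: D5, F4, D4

C5 Eb4 C4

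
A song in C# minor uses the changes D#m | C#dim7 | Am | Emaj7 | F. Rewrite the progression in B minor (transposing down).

C#m Bdim7 Gm Dmaj7 Eb

C# minor down to B minor is a major second; each chord root moves by that interval while the quality stays the same.
D#m: root D# down a major second → C#, giving C#m.
C#dim7: root C# down a major second → B, giving Bdim7.
Am: root A down a major second → G, giving Gm.
Emaj7: root E down a major second → D, giving Dmaj7.
F: root F down a major second → Eb, giving Eb.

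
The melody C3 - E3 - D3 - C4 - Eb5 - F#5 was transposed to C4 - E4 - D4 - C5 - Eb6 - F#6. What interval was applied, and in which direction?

up a perfect octave

Take the first pair: C3 → C4. C to C spans 8 letter names, so the interval is some kind of octave.
C3 to C4 is 12 semitones, which makes it a perfect octave; the second version is higher, so the direction is up.
Checking another pair — F#5 → F#6 — gives the same interval.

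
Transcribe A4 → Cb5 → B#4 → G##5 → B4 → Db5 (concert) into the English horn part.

E5 Gb5 F##5 D##6 F#5 Ab5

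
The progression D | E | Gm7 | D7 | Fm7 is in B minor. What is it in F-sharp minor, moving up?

B minor up to F-sharp minor is a perfect fifth; each chord root moves by that interval while the quality stays the same.
D: root D up a perfect fifth → A, giving A.
E: root E up a perfect fifth → B, giving B.
Gm7: root G up a perfect fifth → D, giving Dm7.
D7: root D up a perfect fifth → A, giving A7.
Fm7: root F up a perfect fifth → C, giving Cm7.

A B Dm7 A7 Cm7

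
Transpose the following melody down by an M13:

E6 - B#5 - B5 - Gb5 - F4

G4 D#4 D4 Bbb3 Ab2

A major thirteenth down from E6 gives G4.
B#5: a thirteenth down reaches D, and 21 semitones makes it D#4.
A major thirteenth down from B5 gives D4.
A major thirteenth down from Gb5 gives Bbb3.
F4: a thirteenth down reaches A, and 21 semitones makes it Ab2.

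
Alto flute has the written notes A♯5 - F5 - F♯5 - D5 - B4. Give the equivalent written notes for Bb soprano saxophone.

F##5 D5 D#5 B4 G#4

First find concert pitch: the alto flute sounds a perfect fourth below written, so A♯5 F5 F♯5 D5 B4 sounds E#5 C5 C#5 A4 F#4.
Then write for Bb soprano saxophone: it sounds a major second below written, so the part must be a major second above concert.
E#5 → F##5
C5 → D5
C#5 → D#5
A4 → B4
F#4 → G#4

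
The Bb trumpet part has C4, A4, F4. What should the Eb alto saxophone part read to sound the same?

G4 E5 C5

First find concert pitch: the Bb trumpet sounds a major second below written, so C4 A4 F4 sounds Bb3 G4 Eb4.
Then write for Eb alto saxophone: it sounds a major sixth below written, so the part must be a major sixth above concert.
Bb3 → G4
G4 → E5
Eb4 → C5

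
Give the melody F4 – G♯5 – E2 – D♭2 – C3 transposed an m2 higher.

Gb4 A5 F2 Ebb2 Db3

F4 → Gb4
G#5 → A5
E2 → F2
Db2 → Ebb2
C3 → Db3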